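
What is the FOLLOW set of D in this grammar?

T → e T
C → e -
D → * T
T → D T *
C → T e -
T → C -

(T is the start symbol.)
{ '*', 'e' }

To compute FOLLOW(D), find every occurrence of D on a right-hand side N → α D β: add FIRST(β) \ {ε}, and if β is empty or nullable also add FOLLOW(N). Iterate to a fixed point.

In T → D T *: D is followed by T '*', add FIRST(T '*') \ {ε} = { '*', 'e' }

Taking the union: FOLLOW(D) = { '*', 'e' }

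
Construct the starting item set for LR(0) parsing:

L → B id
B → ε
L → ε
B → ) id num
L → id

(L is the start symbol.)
{ [B → . ) id num], [B → .], [L → . B id], [L → . id], [L → .], [L' → . L] }

First, augment the grammar with L' → L
I₀ = CLOSURE({ [L' → . L] }):
  [L' → . L] has the dot before L: add [L → . B id], [L → .], [L → . id]
  [L → . B id] has the dot before B: add [B → .], [B → . ) id num]
No further items can be added.

I₀ = { [B → . ) id num], [B → .], [L → . B id], [L → . id], [L → .], [L' → . L] }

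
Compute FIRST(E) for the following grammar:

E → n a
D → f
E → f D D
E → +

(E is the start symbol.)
{ '+', 'f', 'n' }

To compute FIRST(E), examine every production with E on the left-hand side, reading each right-hand side left to right until a non-nullable symbol is reached.

From E → n a:
  - n is a terminal: add 'n' and stop
From E → f D D:
  - f is a terminal: add 'f' and stop
From E → +:
  - '+' is a terminal: add '+' and stop

Collecting: FIRST(E) = { '+', 'f', 'n' }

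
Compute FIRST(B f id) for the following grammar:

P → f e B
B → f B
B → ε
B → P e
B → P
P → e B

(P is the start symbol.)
{ 'e', 'f' }

FIRST sets of the non-terminals involved (from the grammar, by fixed-point iteration):
  FIRST(B) = { 'e', 'f', ε }

To compute FIRST(B f id), process the symbols left to right:
Symbol B is a non-terminal. Add FIRST(B) \ {ε} = { 'e', 'f' }
B is nullable (ε ∈ FIRST(B)), continue to the next symbol.
Symbol f is a terminal. Add 'f' and stop.
FIRST(B f id) = { 'e', 'f' }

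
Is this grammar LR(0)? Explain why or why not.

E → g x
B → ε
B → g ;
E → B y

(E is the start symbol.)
No. Shift-reduce conflict between [B → .] and [B → . g ;]

A grammar is LR(0) if no state in the canonical LR(0) collection has:
  - both a shift item (dot before a terminal) and a complete item (shift-reduce conflict), or
  - two or more complete items (reduce-reduce conflict; the accept item [E' → E .] counts as a complete item here).

Augment with E' → E and build the canonical LR(0) collection (I0 = CLOSURE({[E' → . E]}), then GOTO on every symbol after a dot until no new states appear). It has 7 states:
  I0: { [B → . g ;], [B → .], [E → . B y], [E → . g x], [E' → . E] }  — shift, reduce
  I1: { [E → B . y] }  — shift
  I2: { [E' → E .] }  — accept
  I3: { [B → g . ;], [E → g . x] }  — shift
  I4: { [B → g ; .] }  — reduce
  I5: { [E → g x .] }  — reduce
  I6: { [E → B y .] }  — reduce

Conflict in state I0:
  Shift-reduce conflict between [B → .] and [B → . g ;]
So the grammar is NOT LR(0).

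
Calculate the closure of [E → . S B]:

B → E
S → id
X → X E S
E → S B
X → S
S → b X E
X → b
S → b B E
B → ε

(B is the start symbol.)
{ [E → . S B], [S → . b B E], [S → . b X E], [S → . id] }

To compute CLOSURE, for each item [A → α.Bβ] where B is a non-terminal, add [B → .γ] for all productions B → γ; repeat for the newly added items until nothing changes.

Start with: [E → . S B]
  [E → . S B] has the dot before S: add [S → . id], [S → . b X E], [S → . b B E]
No further items can be added.

CLOSURE = { [E → . S B], [S → . b B E], [S → . b X E], [S → . id] }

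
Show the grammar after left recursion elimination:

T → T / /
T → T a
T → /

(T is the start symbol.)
T → / T'
T' → / / T'
T' → a T'
T' → ε

T is directly left-recursive. The standard transformation for
  A → A α₁ | ... | A α_m | β₁ | ... | β_n
is
  A  → β₁ A' | ... | β_n A'
  A' → α₁ A' | ... | α_m A' | ε

T → / becomes T → / T'
T → T / / becomes T' → / / T'
T → T a becomes T' → a T'
Add T' → ε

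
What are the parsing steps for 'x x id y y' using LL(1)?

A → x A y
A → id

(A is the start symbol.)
LL(1) parsing maintains a stack (initially the start symbol over $) and the input. At each step: if the stack top is a terminal, match it against the current input token; if it is a non-terminal N, replace it with the RHS of M[N, lookahead] (the unique production whose predict set contains the lookahead).

Stack is shown with the top on the left.

Stack      Input         Action
-------------------------------
A $        x x id y y $  output A → x A y
x A y $    x x id y y $  match 'x'
A y $      x id y y $    output A → x A y
x A y y $  x id y y $    match 'x'
A y y $    id y y $      output A → id
id y y $   id y y $      match 'id'
y y $      y y $         match 'y'
y $        y $           match 'y'
$          $             accept

The string is accepted.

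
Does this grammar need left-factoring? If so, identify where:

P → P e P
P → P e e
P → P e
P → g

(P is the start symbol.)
Yes, P has productions with common prefix 'P e'

Left-factoring is needed when two productions for the same non-terminal
share a common prefix on the right-hand side.

Productions for P:
  P → P e P
  P → P e e
  P → P e
  P → g

Found common prefix 'P e' in productions for P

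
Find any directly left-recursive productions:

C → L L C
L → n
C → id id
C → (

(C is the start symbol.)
C → L L C: starts with L
L → n: starts with n
C → id id: starts with id
C → (: starts with '('

No direct left recursion found.

Answer: No direct left recursion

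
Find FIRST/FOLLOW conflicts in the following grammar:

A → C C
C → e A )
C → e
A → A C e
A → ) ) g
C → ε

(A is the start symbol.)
Yes. A → A C e with FOLLOW(A) on { ')', 'e' }; A → ')' ')' g with FOLLOW(A) on { ')' }; C → e A ')' with FOLLOW(C) on { 'e' }; C → e with FOLLOW(C) on { 'e' }

Nullable non-terminals: A, C.
FIRST sets used below: FIRST(C) = { 'e', ε }, FIRST(A) = { ')', 'e', ε }

A: nullable alternative(s) A → C C; FOLLOW(A) = { $, ')', 'e' }
  A → C C: FIRST \ {ε} = { 'e' } — this is the only nullable alternative, skip
  A → A C e: FIRST \ {ε} = { ')', 'e' } — overlaps FOLLOW(A) on { ')', 'e' }: CONFLICT
  A → ) ) g: FIRST \ {ε} = { ')' } — overlaps FOLLOW(A) on { ')' }: CONFLICT

C: nullable alternative(s) C → ε; FOLLOW(C) = { $, ')', 'e' }
  C → e A ): FIRST \ {ε} = { 'e' } — overlaps FOLLOW(C) on { 'e' }: CONFLICT
  C → e: FIRST \ {ε} = { 'e' } — overlaps FOLLOW(C) on { 'e' }: CONFLICT
  C → ε: FIRST \ {ε} = { } — this is the only nullable alternative, skip

So the grammar has 4 FIRST/FOLLOW conflicts (marked CONFLICT above).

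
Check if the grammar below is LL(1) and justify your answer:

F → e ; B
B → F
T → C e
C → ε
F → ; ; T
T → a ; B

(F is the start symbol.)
A grammar is LL(1) if for each non-terminal N with multiple productions, the predict sets of those productions are pairwise disjoint, where PREDICT(N → α) = (FIRST(α) \ {ε}) ∪ (FOLLOW(N) if α ⇒* ε).

Relevant sets:
  FIRST(C) = { ε }

For F:
  PREDICT(F → e ';' B) = { 'e' }
  PREDICT(F → ';' ';' T) = { ';' }
For T:
  PREDICT(T → C e) = { 'e' }
  PREDICT(T → a ';' B) = { 'a' }
B, C have a single production, so nothing to check there.

All predict sets are disjoint. The grammar IS LL(1).

Answer: Yes, the grammar is LL(1).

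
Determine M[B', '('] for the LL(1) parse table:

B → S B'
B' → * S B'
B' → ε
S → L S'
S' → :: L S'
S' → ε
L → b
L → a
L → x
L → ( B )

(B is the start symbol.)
Empty (error entry)

To find M[B', '('], we find productions for B' where '(' is in the predict set (PREDICT(N → α) = (FIRST(α) \ {ε}) ∪ (FOLLOW(N) if α ⇒* ε)).

Relevant sets:
  FOLLOW(B') = { $, ')' }

B' → * S B': PREDICT = { '*' }
B' → ε: PREDICT = { $, ')' }

M[B', '('] is empty (no production applies)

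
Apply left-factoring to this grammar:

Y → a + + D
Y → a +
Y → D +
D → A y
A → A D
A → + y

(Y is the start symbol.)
Y → a + Y'
Y' → + D
Y' → ε
Y → D +
D → A y
A → A D
A → + y

Left-factoring transforms A → αβ₁ | αβ₂ into A → αA' and A' → β₁ | β₂
(α is the longest common prefix among the alternatives). Repeat until
no nonterminal has two alternatives with a common prefix.

Round 1: Y has alternatives sharing prefix 'a +'. Introduce Y': Y → a + Y'
  Add: Y' → + D
  Add: Y' → ε

No remaining common prefixes — done.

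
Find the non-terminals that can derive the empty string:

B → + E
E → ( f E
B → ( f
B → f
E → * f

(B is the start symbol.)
There are no ε-productions, so no non-terminal can derive ε.
No non-terminals are nullable.

Answer: None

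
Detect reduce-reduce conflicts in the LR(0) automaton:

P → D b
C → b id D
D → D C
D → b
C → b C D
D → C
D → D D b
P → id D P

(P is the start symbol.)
A reduce-reduce conflict occurs when an LR(0) state has two complete items [A → α .] and [B → β .] — both call for a reduction, and with no lookahead the parser cannot choose between them.

Augment with P' → P and build the canonical LR(0) collection (I0 = CLOSURE({[P' → . P]}), then GOTO on every symbol after a dot until no new states appear). It has 19 states:
  I0: { [C → . b C D], [C → . b id D], [D → . C], [D → . D C], [D → . D D b], [D → . b], [P → . D b], [P → . id D P], [P' → . P] }  — shift
  I1: { [D → C .] }  — reduce
  I2: { [C → . b C D], [C → . b id D], [D → . C], [D → . D C], [D → . D D b], [D → . b], [D → D . C], [D → D . D b], [P → D . b] }  — shift
  I3: { [P' → P .] }  — accept
  I4: { [C → . b C D], [C → . b id D], [C → b . C D], [C → b . id D], [D → b .] }  — shift, reduce
  I5: { [C → . b C D], [C → . b id D], [D → . C], [D → . D C], [D → . D D b], [D → . b], [P → id . D P] }  — shift
  I6: { [C → . b C D], [C → . b id D], [D → . C], [D → . D C], [D → . D D b], [D → . b], [D → D . C], [D → D . D b], [P → . D b], [P → . id D P], [P → id D . P] }  — shift
  I7: { [D → C .], [D → D C .] }  — 2 reduces
  I8: { [C → . b C D], [C → . b id D], [D → . C], [D → . D C], [D → . D D b], [D → . b], [D → D . C], [D → D . D b], [D → D D . b], [P → D . b] }  — shift
  I9: { [P → id D P .] }  — reduce
  I10: { [C → . b C D], [C → . b id D], [D → . C], [D → . D C], [D → . D D b], [D → . b], [D → D . C], [D → D . D b], [D → D D . b] }  — shift
  I11: { [C → . b C D], [C → . b id D], [C → b . C D], [C → b . id D], [D → D D b .], [D → b .], [P → D b .] }  — shift, 3 reduces
  I12: { [C → . b C D], [C → . b id D], [C → b C . D], [D → . C], [D → . D C], [D → . D D b], [D → . b] }  — shift
  I13: { [C → . b C D], [C → . b id D], [C → b . C D], [C → b . id D] }  — shift
  I14: { [C → . b C D], [C → . b id D], [C → b id . D], [D → . C], [D → . D C], [D → . D D b], [D → . b] }  — shift
  I15: { [C → . b C D], [C → . b id D], [C → b id D .], [D → . C], [D → . D C], [D → . D D b], [D → . b], [D → D . C], [D → D . D b] }  — shift, reduce
  I16: { [C → . b C D], [C → . b id D], [C → b C D .], [D → . C], [D → . D C], [D → . D D b], [D → . b], [D → D . C], [D → D . D b] }  — shift, reduce
  I17: { [C → . b C D], [C → . b id D], [C → b . C D], [C → b . id D], [D → D D b .], [D → b .] }  — shift, 2 reduces
  I18: { [C → . b C D], [C → . b id D], [C → b . C D], [C → b . id D], [D → b .], [P → D b .] }  — shift, 2 reduces

I7 contains complete items [D → C .], [D → D C .] — reduce-reduce conflict.
I11 contains complete items [D → D D b .], [D → b .], [P → D b .] — reduce-reduce conflict.
I17 contains complete items [D → D D b .], [D → b .] — reduce-reduce conflict.
I18 contains complete items [D → b .], [P → D b .] — reduce-reduce conflict.

Answer: Yes — I7: [D → C .] vs [D → D C .]; I11: [D → D D b .] vs [D → b .]; I17: [D → D D b .] vs [D → b .]; I18: [D → b .] vs [P → D b .]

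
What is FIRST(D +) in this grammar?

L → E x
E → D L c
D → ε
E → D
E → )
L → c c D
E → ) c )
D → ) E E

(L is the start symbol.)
{ ')', '+' }

FIRST sets of the non-terminals involved (from the grammar, by fixed-point iteration):
  FIRST(D) = { ')', ε }

To compute FIRST(D +), process the symbols left to right:
Symbol D is a non-terminal. Add FIRST(D) \ {ε} = { ')' }
D is nullable (ε ∈ FIRST(D)), continue to the next symbol.
Symbol + is a terminal. Add '+' and stop.
FIRST(D +) = { ')', '+' }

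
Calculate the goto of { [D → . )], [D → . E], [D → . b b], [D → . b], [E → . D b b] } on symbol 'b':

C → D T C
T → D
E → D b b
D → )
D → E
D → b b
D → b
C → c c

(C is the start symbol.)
{ [D → b . b], [D → b .] }

GOTO(I, 'b') = CLOSURE({ [A → αX.β] : [A → α.Xβ] ∈ I, X = 'b' })

Items with dot before 'b', with the dot advanced:
  [D → . b] → [D → b .]
  [D → . b b] → [D → b . b]
Closure adds nothing (no advanced item has the dot before a non-terminal).

GOTO = { [D → b . b], [D → b .] }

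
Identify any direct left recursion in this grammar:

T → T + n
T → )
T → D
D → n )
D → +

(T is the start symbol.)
Direct left recursion occurs when N → N α for some non-terminal N (the right-hand side begins with the left-hand side itself).

T → T + n: LEFT RECURSIVE (starts with T)
T → ): starts with ')'
T → D: starts with D
D → n ): starts with n
D → +: starts with '+'

The grammar has direct left recursion on: T.

Answer: Yes, T is left-recursive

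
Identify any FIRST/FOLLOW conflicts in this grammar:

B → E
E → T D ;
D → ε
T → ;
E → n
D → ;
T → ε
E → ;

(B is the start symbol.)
Yes. D → ';' with FOLLOW(D) on { ';' }; T → ';' with FOLLOW(T) on { ';' }

Nullable non-terminals: D, T.

D: nullable alternative(s) D → ε; FOLLOW(D) = { ';' }
  D → ε: FIRST \ {ε} = { } — this is the only nullable alternative, skip
  D → ;: FIRST \ {ε} = { ';' } — overlaps FOLLOW(D) on { ';' }: CONFLICT

T: nullable alternative(s) T → ε; FOLLOW(T) = { ';' }
  T → ;: FIRST \ {ε} = { ';' } — overlaps FOLLOW(T) on { ';' }: CONFLICT
  T → ε: FIRST \ {ε} = { } — this is the only nullable alternative, skip

B, E have no nullable alternative, so no FIRST/FOLLOW check is needed there.

So the grammar has 2 FIRST/FOLLOW conflicts (marked CONFLICT above).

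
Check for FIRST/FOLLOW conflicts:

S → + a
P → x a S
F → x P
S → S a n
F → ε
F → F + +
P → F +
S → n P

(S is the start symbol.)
A FIRST/FOLLOW conflict occurs when a non-terminal N has a nullable alternative N → β (β ⇒* ε) and another alternative N → α with FIRST(α) ∩ FOLLOW(N) ≠ ∅: on such a lookahead the parser cannot decide between expanding α and letting N vanish via β.

Nullable non-terminals: F.
FIRST sets used below: FIRST(F) = { '+', 'x', ε }

F: nullable alternative(s) F → ε; FOLLOW(F) = { '+' }
  F → x P: FIRST \ {ε} = { 'x' } — disjoint from FOLLOW(F)
  F → ε: FIRST \ {ε} = { } — this is the only nullable alternative, skip
  F → F + +: FIRST \ {ε} = { '+', 'x' } — overlaps FOLLOW(F) on { '+' }: CONFLICT

P, S have no nullable alternative, so no FIRST/FOLLOW check is needed there.

So the grammar has 1 FIRST/FOLLOW conflict (marked CONFLICT above).

Answer: Yes. F → F '+' '+' with FOLLOW(F) on { '+' }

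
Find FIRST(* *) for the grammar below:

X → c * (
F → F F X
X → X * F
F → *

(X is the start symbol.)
{ '*' }

To compute FIRST(* *), process the symbols left to right:
Symbol * is a terminal. Add '*' and stop.
FIRST(* *) = { '*' }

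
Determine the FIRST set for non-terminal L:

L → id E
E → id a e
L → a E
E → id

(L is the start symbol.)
From L → id E:
  - id is a terminal: add 'id' and stop
From L → a E:
  - a is a terminal: add 'a' and stop

Collecting: FIRST(L) = { 'a', 'id' }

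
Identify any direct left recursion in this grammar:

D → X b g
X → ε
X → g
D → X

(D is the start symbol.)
Direct left recursion occurs when N → N α for some non-terminal N (the right-hand side begins with the left-hand side itself).

D → X b g: starts with X
X → ε: starts with ε
X → g: starts with g
D → X: starts with X

No direct left recursion found.

Answer: No direct left recursion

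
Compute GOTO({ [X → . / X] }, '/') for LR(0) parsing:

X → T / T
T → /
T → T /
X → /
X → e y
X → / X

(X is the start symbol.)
GOTO(I, '/') = CLOSURE({ [A → αX.β] : [A → α.Xβ] ∈ I, X = '/' })

Items with dot before '/', with the dot advanced:
  [X → . / X] → [X → / . X]
Closure of the advanced items:
  [X → / . X] has the dot before X: add [X → . T / T], [X → . /], [X → . e y], [X → . / X]
  [X → . T / T] has the dot before T: add [T → . /], [T → . T /]

GOTO = { [T → . /], [T → . T /], [X → . / X], [X → . /], [X → . T / T], [X → . e y], [X → / . X] }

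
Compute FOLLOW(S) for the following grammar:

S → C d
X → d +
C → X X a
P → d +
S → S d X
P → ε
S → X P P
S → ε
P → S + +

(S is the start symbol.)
{ $, '+', 'd' }

S is the start symbol, so $ ∈ FOLLOW(S).
In S → S d X: S is followed by d X, add FIRST(d X) \ {ε} = { 'd' }
In P → S + +: S is followed by '+' '+', add FIRST('+' '+') \ {ε} = { '+' }

Taking the union: FOLLOW(S) = { $, '+', 'd' }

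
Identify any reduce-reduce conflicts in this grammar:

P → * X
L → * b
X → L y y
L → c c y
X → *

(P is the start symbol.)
No reduce-reduce conflicts

Augment with P' → P and build the canonical LR(0) collection (I0 = CLOSURE({[P' → . P]}), then GOTO on every symbol after a dot until no new states appear). It has 12 states:
  I0: { [P → . * X], [P' → . P] }  — shift
  I1: { [L → . * b], [L → . c c y], [P → * . X], [X → . *], [X → . L y y] }  — shift
  I2: { [P' → P .] }  — accept
  I3: { [L → * . b], [X → * .] }  — shift, reduce
  I4: { [X → L . y y] }  — shift
  I5: { [P → * X .] }  — reduce
  I6: { [L → c . c y] }  — shift
  I7: { [L → c c . y] }  — shift
  I8: { [L → c c y .] }  — reduce
  I9: { [X → L y . y] }  — shift
  I10: { [X → L y y .] }  — reduce
  I11: { [L → * b .] }  — reduce

No state contains more than one complete item.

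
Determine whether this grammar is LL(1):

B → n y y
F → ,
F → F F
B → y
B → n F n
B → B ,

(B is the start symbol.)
A grammar is LL(1) if for each non-terminal N with multiple productions, the predict sets of those productions are pairwise disjoint, where PREDICT(N → α) = (FIRST(α) \ {ε}) ∪ (FOLLOW(N) if α ⇒* ε).

Relevant sets:
  FIRST(B) = { 'n', 'y' }
  FIRST(F) = { ',' }

For B:
  PREDICT(B → n y y) = { 'n' }
  PREDICT(B → y) = { 'y' }
  PREDICT(B → n F n) = { 'n' }
  PREDICT(B → B ',') = { 'n', 'y' }
For F:
  PREDICT(F → ',') = { ',' }
  PREDICT(F → F F) = { ',' }

Conflict found: Predict set conflict for B: { 'n' }
The grammar is NOT LL(1).

Answer: No. Predict set conflict for B: { 'n' }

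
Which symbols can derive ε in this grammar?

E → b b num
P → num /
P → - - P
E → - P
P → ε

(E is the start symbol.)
A non-terminal is nullable if it can derive ε (the empty string): either it has an ε-production, or it has a production whose right-hand side consists entirely of nullable non-terminals.

ε-productions: P → ε
So P is immediately nullable.
No further non-terminal can be added: every production for the remaining non-terminals contains a terminal or a non-nullable non-terminal.
Nullable = { 'P' }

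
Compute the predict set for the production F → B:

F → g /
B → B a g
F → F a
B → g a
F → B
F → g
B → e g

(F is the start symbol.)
{ 'e', 'g' }

PREDICT(F → B) = (FIRST(RHS) \ {ε}) ∪ (FOLLOW(F) if ε ∈ FIRST(RHS), i.e. RHS ⇒* ε)
FIRST(B) = { 'e', 'g' }
FIRST(B) = { 'e', 'g' }
ε ∉ FIRST(B), so FOLLOW(F) is not added.
PREDICT(F → B) = { 'e', 'g' }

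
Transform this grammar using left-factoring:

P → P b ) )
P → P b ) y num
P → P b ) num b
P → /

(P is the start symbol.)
P → P b ) P'
P' → )
P' → y num
P' → num b
P → /

Left-factoring transforms A → αβ₁ | αβ₂ into A → αA' and A' → β₁ | β₂
(α is the longest common prefix among the alternatives). Repeat until
no nonterminal has two alternatives with a common prefix.

Round 1: P has alternatives sharing prefix 'P b )'. Introduce P': P → P b ) P'
  Add: P' → )
  Add: P' → y num
  Add: P' → num b

No remaining common prefixes — done.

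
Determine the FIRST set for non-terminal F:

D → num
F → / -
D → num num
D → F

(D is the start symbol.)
{ '/' }

From F → / -:
  - '/' is a terminal: add '/' and stop

Collecting: FIRST(F) = { '/' }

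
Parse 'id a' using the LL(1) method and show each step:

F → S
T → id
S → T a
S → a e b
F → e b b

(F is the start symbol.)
Stack is shown with the top on the left.

Stack   Input   Action
----------------------
F $     id a $  output F → S
S $     id a $  output S → T a
T a $   id a $  output T → id
id a $  id a $  match 'id'
a $     a $     match 'a'
$       $       accept

The string is accepted.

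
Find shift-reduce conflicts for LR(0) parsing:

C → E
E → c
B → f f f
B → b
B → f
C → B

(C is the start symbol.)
Yes — I6: [B → f .] vs [B → f . f f]

A shift-reduce conflict occurs when an LR(0) state has both:
  - a complete (reduce) item [A → α .] (dot at the end), and
  - a shift item [B → β . c γ] (dot before a terminal).

Augment with C' → C and build the canonical LR(0) collection (I0 = CLOSURE({[C' → . C]}), then GOTO on every symbol after a dot until no new states appear). It has 9 states:
  I0: { [B → . b], [B → . f f f], [B → . f], [C → . B], [C → . E], [C' → . C], [E → . c] }  — shift
  I1: { [C → B .] }  — reduce
  I2: { [C' → C .] }  — accept
  I3: { [C → E .] }  — reduce
  I4: { [B → b .] }  — reduce
  I5: { [E → c .] }  — reduce
  I6: { [B → f . f f], [B → f .] }  — shift, reduce
  I7: { [B → f f . f] }  — shift
  I8: { [B → f f f .] }  — reduce

I6 contains reduce item [B → f .] and shift item [B → f . f f] — shift-reduce conflict.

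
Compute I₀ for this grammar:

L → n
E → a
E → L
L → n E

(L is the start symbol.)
First, augment the grammar with L' → L
I₀ = CLOSURE({ [L' → . L] }):
  [L' → . L] has the dot before L: add [L → . n], [L → . n E]
No further items can be added.

I₀ = { [L → . n E], [L → . n], [L' → . L] }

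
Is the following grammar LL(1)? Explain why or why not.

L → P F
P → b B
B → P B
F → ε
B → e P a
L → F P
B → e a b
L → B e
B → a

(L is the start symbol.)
No. Predict set conflict for L: { 'b' }

A grammar is LL(1) if for each non-terminal N with multiple productions, the predict sets of those productions are pairwise disjoint, where PREDICT(N → α) = (FIRST(α) \ {ε}) ∪ (FOLLOW(N) if α ⇒* ε).

Relevant sets:
  FIRST(P) = { 'b' }
  FIRST(F) = { ε }
  FIRST(B) = { 'a', 'b', 'e' }

For L:
  PREDICT(L → P F) = { 'b' }
  PREDICT(L → F P) = { 'b' }
  PREDICT(L → B e) = { 'a', 'b', 'e' }
For B:
  PREDICT(B → P B) = { 'b' }
  PREDICT(B → e P a) = { 'e' }
  PREDICT(B → e a b) = { 'e' }
  PREDICT(B → a) = { 'a' }
P, F have a single production, so nothing to check there.

Conflict found: Predict set conflict for L: { 'b' }
The grammar is NOT LL(1).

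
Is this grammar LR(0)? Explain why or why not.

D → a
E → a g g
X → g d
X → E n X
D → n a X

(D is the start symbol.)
A grammar is LR(0) if no state in the canonical LR(0) collection has:
  - both a shift item (dot before a terminal) and a complete item (shift-reduce conflict), or
  - two or more complete items (reduce-reduce conflict; the accept item [D' → D .] counts as a complete item here).

Augment with D' → D and build the canonical LR(0) collection (I0 = CLOSURE({[D' → . D]}), then GOTO on every symbol after a dot until no new states appear). It has 14 states:
  I0: { [D → . a], [D → . n a X], [D' → . D] }  — shift
  I1: { [D' → D .] }  — accept
  I2: { [D → a .] }  — reduce
  I3: { [D → n . a X] }  — shift
  I4: { [D → n a . X], [E → . a g g], [X → . E n X], [X → . g d] }  — shift
  I5: { [X → E . n X] }  — shift
  I6: { [D → n a X .] }  — reduce
  I7: { [E → a . g g] }  — shift
  I8: { [X → g . d] }  — shift
  I9: { [X → g d .] }  — reduce
  I10: { [E → a g . g] }  — shift
  I11: { [E → a g g .] }  — reduce
  I12: { [E → . a g g], [X → . E n X], [X → . g d], [X → E n . X] }  — shift
  I13: { [X → E n X .] }  — reduce

Every state is either a pure shift/goto state or contains exactly one complete item and nothing to shift — no conflicts. The grammar is LR(0).

Answer: Yes, the grammar is LR(0)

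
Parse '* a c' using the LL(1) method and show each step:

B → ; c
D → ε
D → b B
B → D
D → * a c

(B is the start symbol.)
Stack is shown with the top on the left.

Stack    Input    Action
------------------------
B $      * a c $  output B → D
D $      * a c $  output D → * a c
* a c $  * a c $  match '*'
a c $    a c $    match 'a'
c $      c $      match 'c'
$        $        accept

The string is accepted.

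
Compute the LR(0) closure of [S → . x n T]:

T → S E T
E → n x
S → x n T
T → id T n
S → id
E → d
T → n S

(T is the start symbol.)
To compute CLOSURE, for each item [A → α.Bβ] where B is a non-terminal, add [B → .γ] for all productions B → γ; repeat for the newly added items until nothing changes.

Start with: [S → . x n T]
The dot precedes the terminal x, so nothing is added.

CLOSURE = { [S → . x n T] }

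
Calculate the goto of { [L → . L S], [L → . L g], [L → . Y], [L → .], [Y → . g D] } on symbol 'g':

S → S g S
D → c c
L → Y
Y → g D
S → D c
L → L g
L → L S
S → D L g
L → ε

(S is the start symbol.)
GOTO(I, 'g') = CLOSURE({ [A → αX.β] : [A → α.Xβ] ∈ I, X = 'g' })

Items with dot before 'g', with the dot advanced:
  [Y → . g D] → [Y → g . D]
Closure of the advanced items:
  [Y → g . D] has the dot before D: add [D → . c c]

GOTO = { [D → . c c], [Y → g . D] }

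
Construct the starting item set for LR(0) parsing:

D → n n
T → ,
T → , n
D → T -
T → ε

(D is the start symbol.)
First, augment the grammar with D' → D
I₀ = CLOSURE({ [D' → . D] }):
  [D' → . D] has the dot before D: add [D → . n n], [D → . T -]
  [D → . T -] has the dot before T: add [T → . ,], [T → . , n], [T → .]
No further items can be added.

I₀ = { [D → . T -], [D → . n n], [D' → . D], [T → . , n], [T → . ,], [T → .] }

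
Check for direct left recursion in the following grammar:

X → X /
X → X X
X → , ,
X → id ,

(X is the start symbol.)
Direct left recursion occurs when N → N α for some non-terminal N (the right-hand side begins with the left-hand side itself).

X → X /: LEFT RECURSIVE (starts with X)
X → X X: LEFT RECURSIVE (starts with X)
X → , ,: starts with ','
X → id ,: starts with id

The grammar has direct left recursion on: X.

Answer: Yes, X is left-recursive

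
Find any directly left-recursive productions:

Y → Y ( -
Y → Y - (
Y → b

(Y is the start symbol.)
Y → Y ( -: LEFT RECURSIVE (starts with Y)
Y → Y - (: LEFT RECURSIVE (starts with Y)
Y → b: starts with b

The grammar has direct left recursion on: Y.

Answer: Yes, Y is left-recursive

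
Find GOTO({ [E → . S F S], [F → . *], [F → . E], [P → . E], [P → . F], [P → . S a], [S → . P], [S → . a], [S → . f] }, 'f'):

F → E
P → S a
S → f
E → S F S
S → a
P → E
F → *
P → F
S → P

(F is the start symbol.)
{ [S → f .] }

GOTO(I, 'f') = CLOSURE({ [A → αX.β] : [A → α.Xβ] ∈ I, X = 'f' })

Items with dot before 'f', with the dot advanced:
  [S → . f] → [S → f .]
Closure adds nothing (no advanced item has the dot before a non-terminal).

GOTO = { [S → f .] }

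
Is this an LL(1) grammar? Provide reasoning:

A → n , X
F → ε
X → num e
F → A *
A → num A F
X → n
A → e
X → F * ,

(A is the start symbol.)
A grammar is LL(1) if for each non-terminal N with multiple productions, the predict sets of those productions are pairwise disjoint, where PREDICT(N → α) = (FIRST(α) \ {ε}) ∪ (FOLLOW(N) if α ⇒* ε).

Relevant sets:
  FIRST(A) = { 'e', 'n', 'num' }
  FIRST(F) = { 'e', 'n', 'num', ε }
  FOLLOW(F) = { $, '*', 'e', 'n', 'num' }

For A:
  PREDICT(A → n ',' X) = { 'n' }
  PREDICT(A → num A F) = { 'num' }
  PREDICT(A → e) = { 'e' }
For F:
  PREDICT(F → ε) = { $, '*', 'e', 'n', 'num' }
  PREDICT(F → A '*') = { 'e', 'n', 'num' }
For X:
  PREDICT(X → num e) = { 'num' }
  PREDICT(X → n) = { 'n' }
  PREDICT(X → F '*' ',') = { '*', 'e', 'n', 'num' }

Conflict found: Predict set conflict for F: { 'e', 'n', 'num' }
The grammar is NOT LL(1).

Answer: No. Predict set conflict for F: { 'e', 'n', 'num' }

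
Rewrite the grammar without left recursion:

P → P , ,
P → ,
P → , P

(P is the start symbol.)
P is directly left-recursive. The standard transformation for
  A → A α₁ | ... | A α_m | β₁ | ... | β_n
is
  A  → β₁ A' | ... | β_n A'
  A' → α₁ A' | ... | α_m A' | ε

P → , becomes P → , P'
P → , P becomes P → , P P'
P → P , , becomes P' → , , P'
Add P' → ε

Resulting grammar:
P → , P'
P → , P P'
P' → , , P'
P' → ε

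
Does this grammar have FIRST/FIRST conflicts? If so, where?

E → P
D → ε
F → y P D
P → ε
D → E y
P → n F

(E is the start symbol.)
A FIRST/FIRST conflict occurs when two productions N → α and N → β for the same non-terminal have FIRST(α) ∩ FIRST(β) ≠ ∅ (with ε ∈ FIRST of a nullable right-hand side, so two nullable alternatives also conflict).

FIRST sets of the non-terminals at (or reachable through a nullable prefix from) the front of some alternative:
  FIRST(E) = { 'n', ε }

Productions for D:
  D → ε: FIRST = { ε }
  D → E y: FIRST = { 'n', 'y' }
Productions for P:
  P → ε: FIRST = { ε }
  P → n F: FIRST = { 'n' }
E, F have only one production, so no FIRST/FIRST conflict is possible there.

All alternatives of each non-terminal have pairwise disjoint FIRST sets.

Answer: No FIRST/FIRST conflicts.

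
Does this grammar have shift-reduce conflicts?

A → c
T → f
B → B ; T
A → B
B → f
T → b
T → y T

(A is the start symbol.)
Yes — I2: [A → B .] vs [B → B . ; T]

Augment with A' → A and build the canonical LR(0) collection (I0 = CLOSURE({[A' → . A]}), then GOTO on every symbol after a dot until no new states appear). It has 11 states:
  I0: { [A → . B], [A → . c], [A' → . A], [B → . B ; T], [B → . f] }  — shift
  I1: { [A' → A .] }  — accept
  I2: { [A → B .], [B → B . ; T] }  — shift, reduce
  I3: { [A → c .] }  — reduce
  I4: { [B → f .] }  — reduce
  I5: { [B → B ; . T], [T → . b], [T → . f], [T → . y T] }  — shift
  I6: { [B → B ; T .] }  — reduce
  I7: { [T → b .] }  — reduce
  I8: { [T → f .] }  — reduce
  I9: { [T → . b], [T → . f], [T → . y T], [T → y . T] }  — shift
  I10: { [T → y T .] }  — reduce

I2 contains reduce item [A → B .] and shift item [B → B . ; T] — shift-reduce conflict.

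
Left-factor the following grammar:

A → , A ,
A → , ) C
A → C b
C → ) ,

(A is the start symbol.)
Left-factoring transforms A → αβ₁ | αβ₂ into A → αA' and A' → β₁ | β₂
(α is the longest common prefix among the alternatives). Repeat until
no nonterminal has two alternatives with a common prefix.

Round 1: A has alternatives sharing prefix ','. Introduce A': A → , A'
  Add: A' → A ,
  Add: A' → ) C

No remaining common prefixes — done.

Resulting grammar:
A → , A'
A' → A ,
A' → ) C
A → C b
C → ) ,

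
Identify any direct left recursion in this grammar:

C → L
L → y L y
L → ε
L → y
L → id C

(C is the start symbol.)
No direct left recursion

C → L: starts with L
L → y L y: starts with y
L → ε: starts with ε
L → y: starts with y
L → id C: starts with id

No direct left recursion found.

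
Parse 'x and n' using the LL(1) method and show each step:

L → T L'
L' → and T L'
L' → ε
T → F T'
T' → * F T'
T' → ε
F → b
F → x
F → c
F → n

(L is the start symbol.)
LL(1) parsing maintains a stack (initially the start symbol over $) and the input. At each step: if the stack top is a terminal, match it against the current input token; if it is a non-terminal N, replace it with the RHS of M[N, lookahead] (the unique production whose predict set contains the lookahead).

Stack is shown with the top on the left.

Stack       Input      Action
-----------------------------
L $         x and n $  output L → T L'
T L' $      x and n $  output T → F T'
F T' L' $   x and n $  output F → x
x T' L' $   x and n $  match 'x'
T' L' $     and n $    output T' → ε
L' $        and n $    output L' → and T L'
and T L' $  and n $    match 'and'
T L' $      n $        output T → F T'
F T' L' $   n $        output F → n
n T' L' $   n $        match 'n'
T' L' $     $          output T' → ε
L' $        $          output L' → ε
$           $          accept

The string is accepted.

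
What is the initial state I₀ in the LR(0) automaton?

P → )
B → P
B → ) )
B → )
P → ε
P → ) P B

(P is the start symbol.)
{ [P → . ) P B], [P → . )], [P → .], [P' → . P] }

First, augment the grammar with P' → P
I₀ = CLOSURE({ [P' → . P] }):
  [P' → . P] has the dot before P: add [P → . )], [P → .], [P → . ) P B]
No further items can be added.

I₀ = { [P → . ) P B], [P → . )], [P → .], [P' → . P] }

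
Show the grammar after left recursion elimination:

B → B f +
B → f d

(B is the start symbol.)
B is directly left-recursive. The standard transformation for
  A → A α₁ | ... | A α_m | β₁ | ... | β_n
is
  A  → β₁ A' | ... | β_n A'
  A' → α₁ A' | ... | α_m A' | ε

B → f d becomes B → f d B'
B → B f + becomes B' → f + B'
Add B' → ε

Resulting grammar:
B → f d B'
B' → f + B'
B' → ε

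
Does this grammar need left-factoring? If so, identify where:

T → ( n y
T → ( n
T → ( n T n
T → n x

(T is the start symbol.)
Yes, T has productions with common prefix '( n'

Left-factoring is needed when two productions for the same non-terminal
share a common prefix on the right-hand side.

Productions for T:
  T → ( n y
  T → ( n
  T → ( n T n
  T → n x

Found common prefix '( n' in productions for T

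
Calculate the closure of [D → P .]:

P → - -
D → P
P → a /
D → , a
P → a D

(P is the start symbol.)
{ [D → P .] }

To compute CLOSURE, for each item [A → α.Bβ] where B is a non-terminal, add [B → .γ] for all productions B → γ; repeat for the newly added items until nothing changes.

Start with: [D → P .]
The dot is at the end, so nothing is added.

CLOSURE = { [D → P .] }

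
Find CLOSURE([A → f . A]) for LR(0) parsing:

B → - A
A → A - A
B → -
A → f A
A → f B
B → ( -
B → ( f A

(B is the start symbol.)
{ [A → . A - A], [A → . f A], [A → . f B], [A → f . A] }

Start with: [A → f . A]
  [A → f . A] has the dot before A: add [A → . A - A], [A → . f A], [A → . f B]
No further items can be added.

CLOSURE = { [A → . A - A], [A → . f A], [A → . f B], [A → f . A] }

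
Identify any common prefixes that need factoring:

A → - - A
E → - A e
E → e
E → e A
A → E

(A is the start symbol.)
Yes, E has productions with common prefix 'e'

Left-factoring is needed when two productions for the same non-terminal
share a common prefix on the right-hand side.

Productions for A:
  A → - - A
  A → E
Productions for E:
  E → - A e
  E → e
  E → e A

Found common prefix 'e' in productions for E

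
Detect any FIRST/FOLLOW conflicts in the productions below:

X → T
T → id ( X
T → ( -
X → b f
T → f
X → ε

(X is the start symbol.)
No FIRST/FOLLOW conflicts.

A FIRST/FOLLOW conflict occurs when a non-terminal N has a nullable alternative N → β (β ⇒* ε) and another alternative N → α with FIRST(α) ∩ FOLLOW(N) ≠ ∅: on such a lookahead the parser cannot decide between expanding α and letting N vanish via β.

Nullable non-terminals: X.
FIRST sets used below: FIRST(T) = { '(', 'f', 'id' }

X: nullable alternative(s) X → ε; FOLLOW(X) = { $ }
  X → T: FIRST \ {ε} = { '(', 'f', 'id' } — disjoint from FOLLOW(X)
  X → b f: FIRST \ {ε} = { 'b' } — disjoint from FOLLOW(X)
  X → ε: FIRST \ {ε} = { } — this is the only nullable alternative, skip

T has no nullable alternative, so no FIRST/FOLLOW check is needed there.

No FIRST/FOLLOW conflicts found.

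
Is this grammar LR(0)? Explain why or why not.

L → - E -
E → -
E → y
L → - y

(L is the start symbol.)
Augment with L' → L and build the canonical LR(0) collection (I0 = CLOSURE({[L' → . L]}), then GOTO on every symbol after a dot until no new states appear). It has 7 states:
  I0: { [L → . - E -], [L → . - y], [L' → . L] }  — shift
  I1: { [E → . -], [E → . y], [L → - . E -], [L → - . y] }  — shift
  I2: { [L' → L .] }  — accept
  I3: { [E → - .] }  — reduce
  I4: { [L → - E . -] }  — shift
  I5: { [E → y .], [L → - y .] }  — 2 reduces
  I6: { [L → - E - .] }  — reduce

Conflict in state I5:
  Reduce-reduce conflict: [E → y .] and [L → - y .]
So the grammar is NOT LR(0).

Answer: No. Reduce-reduce conflict: [E → y .] and [L → - y .]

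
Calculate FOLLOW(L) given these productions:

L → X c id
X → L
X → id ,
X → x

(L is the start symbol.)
{ $, 'c' }

To compute FOLLOW(L), find every occurrence of L on a right-hand side N → α L β: add FIRST(β) \ {ε}, and if β is empty or nullable also add FOLLOW(N). Iterate to a fixed point.

L is the start symbol, so $ ∈ FOLLOW(L).
In X → L: L is at the end, add FOLLOW(X)

The FOLLOW sets referred to above (computed the same way, to a fixed point):
  FOLLOW(X) = { 'c' }

Taking the union: FOLLOW(L) = { $, 'c' }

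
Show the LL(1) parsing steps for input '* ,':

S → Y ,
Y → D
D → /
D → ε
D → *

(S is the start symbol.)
Stack is shown with the top on the left.

Stack  Input  Action
--------------------
S $    * , $  output S → Y ,
Y , $  * , $  output Y → D
D , $  * , $  output D → *
* , $  * , $  match '*'
, $    , $    match ','
$      $      accept

The string is accepted.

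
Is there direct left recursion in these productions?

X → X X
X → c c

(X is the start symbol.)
Direct left recursion occurs when N → N α for some non-terminal N (the right-hand side begins with the left-hand side itself).

X → X X: LEFT RECURSIVE (starts with X)
X → c c: starts with c

The grammar has direct left recursion on: X.

Answer: Yes, X is left-recursive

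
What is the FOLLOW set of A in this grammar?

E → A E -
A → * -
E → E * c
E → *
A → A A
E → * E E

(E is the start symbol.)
To compute FOLLOW(A), find every occurrence of A on a right-hand side N → α A β: add FIRST(β) \ {ε}, and if β is empty or nullable also add FOLLOW(N). Iterate to a fixed point.

In E → A E -: A is followed by E '-', add FIRST(E '-') \ {ε} = { '*' }
In A → A A: A is followed by A, add FIRST(A) \ {ε} = { '*' }
In A → A A: A is at the end; this adds FOLLOW(A) to itself — nothing new

Taking the union: FOLLOW(A) = { '*' }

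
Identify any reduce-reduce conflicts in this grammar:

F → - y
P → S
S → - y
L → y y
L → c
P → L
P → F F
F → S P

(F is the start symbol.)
Augment with F' → F and build the canonical LR(0) collection (I0 = CLOSURE({[F' → . F]}), then GOTO on every symbol after a dot until no new states appear). It has 13 states:
  I0: { [F → . - y], [F → . S P], [F' → . F], [S → . - y] }  — shift
  I1: { [F → - . y], [S → - . y] }  — shift
  I2: { [F' → F .] }  — accept
  I3: { [F → . - y], [F → . S P], [F → S . P], [L → . c], [L → . y y], [P → . F F], [P → . L], [P → . S], [S → . - y] }  — shift
  I4: { [F → . - y], [F → . S P], [P → F . F], [S → . - y] }  — shift
  I5: { [P → L .] }  — reduce
  I6: { [F → S P .] }  — reduce
  I7: { [F → . - y], [F → . S P], [F → S . P], [L → . c], [L → . y y], [P → . F F], [P → . L], [P → . S], [P → S .], [S → . - y] }  — shift, reduce
  I8: { [L → c .] }  — reduce
  I9: { [L → y . y] }  — shift
  I10: { [L → y y .] }  — reduce
  I11: { [P → F F .] }  — reduce
  I12: { [F → - y .], [S → - y .] }  — 2 reduces

I12 contains complete items [F → - y .], [S → - y .] — reduce-reduce conflict.

Answer: Yes — I12: [F → - y .] vs [S → - y .]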